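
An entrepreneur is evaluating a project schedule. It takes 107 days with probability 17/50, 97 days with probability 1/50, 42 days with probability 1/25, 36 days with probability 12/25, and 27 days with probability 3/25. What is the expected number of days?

60.52 days

EV = 17/50 × 107 + 1/50 × 97 + 1/25 × 42 + 12/25 × 36 + 3/25 × 27 = 36.38 + 1.94 + 1.68 + 17.28 + 3.24 = 60.52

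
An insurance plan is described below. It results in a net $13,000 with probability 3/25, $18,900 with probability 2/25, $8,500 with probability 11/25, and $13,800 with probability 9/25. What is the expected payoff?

$11,780

EV = 3/25 × 13000 + 2/25 × 18900 + 11/25 × 8500 + 9/25 × 13800 = 1560 + 1512 + 3740 + 4968 = 11780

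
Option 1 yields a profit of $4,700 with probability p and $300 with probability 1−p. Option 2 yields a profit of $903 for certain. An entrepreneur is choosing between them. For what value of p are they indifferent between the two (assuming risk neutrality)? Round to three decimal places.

p = 0.137

p·4700 + (1−p)·300 = 903
4400p + 300 = 903
p = (903 − 300) / 4400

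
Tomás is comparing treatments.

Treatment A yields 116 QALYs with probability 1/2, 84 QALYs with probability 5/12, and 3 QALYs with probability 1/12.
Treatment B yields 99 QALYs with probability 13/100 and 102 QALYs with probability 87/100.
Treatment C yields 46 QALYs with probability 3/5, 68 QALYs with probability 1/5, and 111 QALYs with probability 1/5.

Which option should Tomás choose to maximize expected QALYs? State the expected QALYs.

Treatment A = 1/2 × 116 + 5/12 × 84 + 1/12 × 3 = 58 + 35 + 0.25 = 93.25
Treatment B = 13/100 × 99 + 87/100 × 102 = 12.87 + 88.74 = 101.61
Treatment C = 3/5 × 46 + 1/5 × 68 + 1/5 × 111 = 27.6 + 13.6 + 22.2 = 63.4

Treatment B (101.61 QALYs)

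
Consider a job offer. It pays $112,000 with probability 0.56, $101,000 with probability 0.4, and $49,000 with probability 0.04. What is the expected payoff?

EV = 0.56 × 112000 + 0.4 × 101000 + 0.04 × 49000 = 62720 + 40400 + 1960 = 105080

$105,080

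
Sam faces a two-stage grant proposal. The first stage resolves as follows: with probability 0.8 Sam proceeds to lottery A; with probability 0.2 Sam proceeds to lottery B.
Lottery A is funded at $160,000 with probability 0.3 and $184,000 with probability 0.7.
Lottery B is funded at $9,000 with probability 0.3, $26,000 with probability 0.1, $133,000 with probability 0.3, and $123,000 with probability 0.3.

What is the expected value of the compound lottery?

$157,860

EV(A) = 0.3 × 160000 + 0.7 × 184000 = 48000 + 128800 = 176800
EV(B) = 0.3 × 9000 + 0.1 × 26000 + 0.3 × 133000 + 0.3 × 123000 = 2700 + 2600 + 39900 + 36900 = 82100
Overall = 0.8 × 176800 + 0.2 × 82100 = 141440 + 16420 = 157860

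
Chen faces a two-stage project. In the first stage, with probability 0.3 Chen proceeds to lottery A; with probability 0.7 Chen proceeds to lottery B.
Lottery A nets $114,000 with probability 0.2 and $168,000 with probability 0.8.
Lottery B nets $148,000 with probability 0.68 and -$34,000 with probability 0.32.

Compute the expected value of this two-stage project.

$109,992

EV(A) = 0.2 × 114000 + 0.8 × 168000 = 22800 + 134400 = 157200
EV(B) = 0.68 × 148000 + 0.32 × (-34000) = 100640 − 10880 = 89760
Overall = 0.3 × 157200 + 0.7 × 89760 = 47160 + 62832 = 109992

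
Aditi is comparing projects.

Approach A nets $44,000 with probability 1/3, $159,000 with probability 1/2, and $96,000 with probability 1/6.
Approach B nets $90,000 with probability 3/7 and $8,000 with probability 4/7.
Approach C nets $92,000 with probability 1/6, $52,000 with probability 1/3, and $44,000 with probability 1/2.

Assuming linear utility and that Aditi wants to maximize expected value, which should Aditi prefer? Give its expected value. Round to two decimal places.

Approach A ($110,166.67)

Approach A = 1/3 × 44000 + 1/2 × 159000 + 1/6 × 96000 = 14666.6667 + 79500 + 16000 = 110166.6667
Approach B = 3/7 × 90000 + 4/7 × 8000 = 38571.4286 + 4571.4286 = 43142.8571
Approach C = 1/6 × 92000 + 1/3 × 52000 + 1/2 × 44000 = 15333.3333 + 17333.3333 + 22000 = 54666.6667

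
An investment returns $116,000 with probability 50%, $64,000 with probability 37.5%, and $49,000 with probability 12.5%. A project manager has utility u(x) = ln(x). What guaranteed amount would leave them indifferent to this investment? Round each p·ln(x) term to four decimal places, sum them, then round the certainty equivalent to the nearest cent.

E[u] = 0.5·ln(116000) + 0.375·ln(64000) + 0.125·ln(49000) = 5.8307 + 4.1500 + 1.3499 = 11.3306
CE = e^11.3306 ≈ 83333.01

$83,333.01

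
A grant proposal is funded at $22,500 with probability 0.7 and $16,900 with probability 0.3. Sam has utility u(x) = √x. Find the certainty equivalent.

$20,736

E[u] = 0.7·√22500 + 0.3·√16900 = 0.7·150 + 0.3·130 = 144
CE = (144)² = 20736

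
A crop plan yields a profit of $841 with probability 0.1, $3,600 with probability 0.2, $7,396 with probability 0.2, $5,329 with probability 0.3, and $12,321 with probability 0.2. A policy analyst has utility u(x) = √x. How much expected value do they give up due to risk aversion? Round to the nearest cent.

$539.76

E[u] = 0.1·√841 + 0.2·√3600 + 0.2·√7396 + 0.3·√5329 + 0.2·√12321 = 0.1·29 + 0.2·60 + 0.2·86 + 0.3·73 + 0.2·111 = 76.2
CE = (76.2)² = 5806.44
Risk premium = EV − CE = 6346.2 − 5806.44 = 539.76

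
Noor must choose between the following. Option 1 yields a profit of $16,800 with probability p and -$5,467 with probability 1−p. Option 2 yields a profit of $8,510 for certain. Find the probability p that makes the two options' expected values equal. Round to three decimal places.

p = 0.628

p·16800 + (1−p)·(-5467) = 8510
22267p − 5467 = 8510
p = (8510 + 5467) / 22267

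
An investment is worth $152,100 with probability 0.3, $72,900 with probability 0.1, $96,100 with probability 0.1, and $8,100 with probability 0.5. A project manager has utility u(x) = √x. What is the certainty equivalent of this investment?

E[u] = 0.3·√152100 + 0.1·√72900 + 0.1·√96100 + 0.5·√8100 = 0.3·390 + 0.1·270 + 0.1·310 + 0.5·90 = 220
CE = (220)² = 48400

$48,400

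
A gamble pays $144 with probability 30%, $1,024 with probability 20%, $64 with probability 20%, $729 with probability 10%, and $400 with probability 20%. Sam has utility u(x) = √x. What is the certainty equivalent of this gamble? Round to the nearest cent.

E[u] = 0.3·√144 + 0.2·√1024 + 0.2·√64 + 0.1·√729 + 0.2·√400 = 0.3·12 + 0.2·32 + 0.2·8 + 0.1·27 + 0.2·20 = 18.3
CE = (18.3)² = 334.89

$334.89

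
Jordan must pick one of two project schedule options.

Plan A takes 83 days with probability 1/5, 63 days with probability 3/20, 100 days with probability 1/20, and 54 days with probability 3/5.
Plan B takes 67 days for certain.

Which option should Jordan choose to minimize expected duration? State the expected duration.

Plan A = 1/5 × 83 + 3/20 × 63 + 1/20 × 100 + 3/5 × 54 = 16.6 + 9.45 + 5 + 32.4 = 63.45
Plan B: 67 (certain)

Plan A (63.45 days)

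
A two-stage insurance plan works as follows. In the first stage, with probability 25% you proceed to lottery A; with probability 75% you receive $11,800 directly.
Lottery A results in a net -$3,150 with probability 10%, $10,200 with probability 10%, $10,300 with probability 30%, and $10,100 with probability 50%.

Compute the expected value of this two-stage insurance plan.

EV(A) = 0.1 × (-3150) + 0.1 × 10200 + 0.3 × 10300 + 0.5 × 10100 = -315 + 1020 + 3090 + 5050 = 8845
Branch B: 11800 (certain)
Overall = 0.25 × 8845 + 0.75 × 11800 = 2211.25 + 8850 = 11061.25

$11,061.25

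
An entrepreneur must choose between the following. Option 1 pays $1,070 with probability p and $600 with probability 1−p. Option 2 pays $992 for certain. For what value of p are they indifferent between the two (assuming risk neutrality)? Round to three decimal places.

p = 0.834

p·1070 + (1−p)·600 = 992
470p + 600 = 992
p = (992 − 600) / 470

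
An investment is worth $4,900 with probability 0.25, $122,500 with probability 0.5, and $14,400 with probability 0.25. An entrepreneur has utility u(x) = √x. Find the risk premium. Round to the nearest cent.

E[u] = 0.25·√4900 + 0.5·√122500 + 0.25·√14400 = 0.25·70 + 0.5·350 + 0.25·120 = 222.5
CE = (222.5)² = 49506.25
Risk premium = EV − CE = 66075 − 49506.25 = 16568.75

$16,568.75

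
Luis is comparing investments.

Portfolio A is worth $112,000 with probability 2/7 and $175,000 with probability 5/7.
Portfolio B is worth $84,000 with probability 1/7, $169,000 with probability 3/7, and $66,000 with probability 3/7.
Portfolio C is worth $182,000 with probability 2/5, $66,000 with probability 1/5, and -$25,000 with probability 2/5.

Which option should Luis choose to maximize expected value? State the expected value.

Portfolio A = 2/7 × 112000 + 5/7 × 175000 = 32000 + 125000 = 157000
Portfolio B = 1/7 × 84000 + 3/7 × 169000 + 3/7 × 66000 = 12000 + 72428.5714 + 28285.7143 = 112714.2857
Portfolio C = 2/5 × 182000 + 1/5 × 66000 + 2/5 × (-25000) = 72800 + 13200 − 10000 = 76000

Portfolio A ($157,000)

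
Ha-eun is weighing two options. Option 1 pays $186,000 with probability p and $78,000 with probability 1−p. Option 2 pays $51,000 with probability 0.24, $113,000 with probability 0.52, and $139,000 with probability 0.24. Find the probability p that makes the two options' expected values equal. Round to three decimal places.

p = 0.244

EV(Option 2) = 0.24 × 51000 + 0.52 × 113000 + 0.24 × 139000 = 12240 + 58760 + 33360 = 104360
p·186000 + (1−p)·78000 = 104360
108000p + 78000 = 104360
p = (104360 − 78000) / 108000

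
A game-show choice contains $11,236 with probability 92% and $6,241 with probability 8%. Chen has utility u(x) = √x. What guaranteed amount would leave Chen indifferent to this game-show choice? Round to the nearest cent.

$10,782.75

E[u] = 0.92·√11236 + 0.08·√6241 = 0.92·106 + 0.08·79 = 103.84
CE = (103.84)² = 10782.7456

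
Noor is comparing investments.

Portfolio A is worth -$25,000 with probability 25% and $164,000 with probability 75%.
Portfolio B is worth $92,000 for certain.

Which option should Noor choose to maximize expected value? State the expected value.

Portfolio A = 0.25 × (-25000) + 0.75 × 164000 = -6250 + 123000 = 116750
Portfolio B: 92000 (certain)

Portfolio A ($116,750)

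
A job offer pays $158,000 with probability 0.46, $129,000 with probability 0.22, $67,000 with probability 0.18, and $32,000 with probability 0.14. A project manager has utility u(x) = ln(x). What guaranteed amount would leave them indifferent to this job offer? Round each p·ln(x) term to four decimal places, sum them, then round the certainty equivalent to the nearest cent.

E[u] = 0.46·ln(158000) + 0.22·ln(129000) + 0.18·ln(67000) + 0.14·ln(32000) = 5.5064 + 2.5889 + 2.0002 + 1.4523 = 11.5478
CE = e^11.5478 ≈ 103548.98

$103,548.98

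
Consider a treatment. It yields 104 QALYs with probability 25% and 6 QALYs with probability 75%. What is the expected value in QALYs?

EV = 0.25 × 104 + 0.75 × 6 = 26 + 4.5 = 30.5

30.5 QALYs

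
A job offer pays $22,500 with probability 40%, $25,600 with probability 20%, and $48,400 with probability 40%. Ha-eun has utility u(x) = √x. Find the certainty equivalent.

E[u] = 0.4·√22500 + 0.2·√25600 + 0.4·√48400 = 0.4·150 + 0.2·160 + 0.4·220 = 180
CE = (180)² = 32400

$32,400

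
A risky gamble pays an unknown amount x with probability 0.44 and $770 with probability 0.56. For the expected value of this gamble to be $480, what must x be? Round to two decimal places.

x = $110.91

0.44·x + 0.56·770 = 480
0.44·x = 480 − 431.2 = 48.8
x = 48.8 / 0.44 = 110.9091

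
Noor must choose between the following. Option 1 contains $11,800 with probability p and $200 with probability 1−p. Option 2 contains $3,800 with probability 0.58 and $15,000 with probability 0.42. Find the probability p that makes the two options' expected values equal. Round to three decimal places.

EV(Option 2) = 0.58 × 3800 + 0.42 × 15000 = 2204 + 6300 = 8504
p·11800 + (1−p)·200 = 8504
11600p + 200 = 8504
p = (8504 − 200) / 11600

p = 0.716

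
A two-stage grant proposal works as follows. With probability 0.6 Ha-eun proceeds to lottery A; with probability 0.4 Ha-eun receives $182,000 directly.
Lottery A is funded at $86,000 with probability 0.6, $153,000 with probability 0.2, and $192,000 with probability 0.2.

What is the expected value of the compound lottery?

EV(A) = 0.6 × 86000 + 0.2 × 153000 + 0.2 × 192000 = 51600 + 30600 + 38400 = 120600
Branch B: 182000 (certain)
Overall = 0.6 × 120600 + 0.4 × 182000 = 72360 + 72800 = 145160

$145,160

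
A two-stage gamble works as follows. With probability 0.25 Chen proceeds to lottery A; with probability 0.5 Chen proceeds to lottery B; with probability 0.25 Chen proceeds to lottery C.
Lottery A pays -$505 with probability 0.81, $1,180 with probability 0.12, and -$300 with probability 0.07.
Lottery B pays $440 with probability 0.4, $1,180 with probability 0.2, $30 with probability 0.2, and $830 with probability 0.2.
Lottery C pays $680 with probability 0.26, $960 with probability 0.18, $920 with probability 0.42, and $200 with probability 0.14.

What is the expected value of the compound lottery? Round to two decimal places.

$410.89

EV(A) = 0.81 × (-505) + 0.12 × 1180 + 0.07 × (-300) = -409.05 + 141.6 − 21 = -288.45
EV(B) = 0.4 × 440 + 0.2 × 1180 + 0.2 × 30 + 0.2 × 830 = 176 + 236 + 6 + 166 = 584
EV(C) = 0.26 × 680 + 0.18 × 960 + 0.42 × 920 + 0.14 × 200 = 176.8 + 172.8 + 386.4 + 28 = 764
Overall = 0.25 × (-288.45) + 0.5 × 584 + 0.25 × 764 = -72.1125 + 292 + 191 = 410.8875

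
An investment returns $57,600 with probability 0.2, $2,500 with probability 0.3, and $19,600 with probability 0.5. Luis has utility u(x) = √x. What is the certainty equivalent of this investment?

$17,689

E[u] = 0.2·√57600 + 0.3·√2500 + 0.5·√19600 = 0.2·240 + 0.3·50 + 0.5·140 = 133
CE = (133)² = 17689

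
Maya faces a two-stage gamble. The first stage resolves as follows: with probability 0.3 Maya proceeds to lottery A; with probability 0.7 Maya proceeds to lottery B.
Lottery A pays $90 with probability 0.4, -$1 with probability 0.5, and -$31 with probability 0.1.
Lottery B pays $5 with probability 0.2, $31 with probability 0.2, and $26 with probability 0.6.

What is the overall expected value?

$25.68

EV(A) = 0.4 × 90 + 0.5 × (-1) + 0.1 × (-31) = 36 − 0.5 − 3.1 = 32.4
EV(B) = 0.2 × 5 + 0.2 × 31 + 0.6 × 26 = 1 + 6.2 + 15.6 = 22.8
Overall = 0.3 × 32.4 + 0.7 × 22.8 = 9.72 + 15.96 = 25.68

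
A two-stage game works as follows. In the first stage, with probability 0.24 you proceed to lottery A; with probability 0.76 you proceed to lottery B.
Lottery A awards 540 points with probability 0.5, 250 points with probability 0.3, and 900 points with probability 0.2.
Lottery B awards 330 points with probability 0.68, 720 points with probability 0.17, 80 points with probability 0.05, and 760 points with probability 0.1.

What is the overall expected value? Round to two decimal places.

EV(A) = 0.5 × 540 + 0.3 × 250 + 0.2 × 900 = 270 + 75 + 180 = 525
EV(B) = 0.68 × 330 + 0.17 × 720 + 0.05 × 80 + 0.1 × 760 = 224.4 + 122.4 + 4 + 76 = 426.8
Overall = 0.24 × 525 + 0.76 × 426.8 = 126 + 324.368 = 450.368

450.37 points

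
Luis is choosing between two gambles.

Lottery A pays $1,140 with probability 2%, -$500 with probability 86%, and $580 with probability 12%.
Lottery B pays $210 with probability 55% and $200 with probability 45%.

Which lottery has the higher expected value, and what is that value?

Lottery A = 0.02 × 1140 + 0.86 × (-500) + 0.12 × 580 = 22.8 − 430 + 69.6 = -337.6
Lottery B = 0.55 × 210 + 0.45 × 200 = 115.5 + 90 = 205.5

Lottery B ($205.50)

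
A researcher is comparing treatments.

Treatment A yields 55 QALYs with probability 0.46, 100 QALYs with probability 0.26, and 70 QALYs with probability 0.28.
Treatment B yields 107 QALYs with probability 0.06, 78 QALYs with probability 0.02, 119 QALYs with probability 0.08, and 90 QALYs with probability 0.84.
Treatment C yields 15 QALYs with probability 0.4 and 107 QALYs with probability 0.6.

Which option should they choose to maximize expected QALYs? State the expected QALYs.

Treatment B (93.1 QALYs)

Treatment A = 0.46 × 55 + 0.26 × 100 + 0.28 × 70 = 25.3 + 26 + 19.6 = 70.9
Treatment B = 0.06 × 107 + 0.02 × 78 + 0.08 × 119 + 0.84 × 90 = 6.42 + 1.56 + 9.52 + 75.6 = 93.1
Treatment C = 0.4 × 15 + 0.6 × 107 = 6 + 64.2 = 70.2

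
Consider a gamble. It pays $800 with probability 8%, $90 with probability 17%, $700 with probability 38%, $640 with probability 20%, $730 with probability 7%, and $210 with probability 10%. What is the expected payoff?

EV = 0.08 × 800 + 0.17 × 90 + 0.38 × 700 + 0.2 × 640 + 0.07 × 730 + 0.1 × 210 = 64 + 15.3 + 266 + 128 + 51.1 + 21 = 545.4

$545.40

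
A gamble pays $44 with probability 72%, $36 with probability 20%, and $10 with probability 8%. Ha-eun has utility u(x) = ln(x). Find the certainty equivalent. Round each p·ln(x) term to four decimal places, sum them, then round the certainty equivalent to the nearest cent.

E[u] = 0.72·ln(44) + 0.2·ln(36) + 0.08·ln(10) = 2.7246 + 0.7167 + 0.1842 = 3.6255
CE = e^3.6255 ≈ 37.54

$37.54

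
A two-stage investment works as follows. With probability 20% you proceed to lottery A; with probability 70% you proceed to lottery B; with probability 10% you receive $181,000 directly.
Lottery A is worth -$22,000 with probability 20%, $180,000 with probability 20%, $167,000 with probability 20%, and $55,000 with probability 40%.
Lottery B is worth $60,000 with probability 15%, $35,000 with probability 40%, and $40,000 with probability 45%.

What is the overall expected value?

EV(A) = 0.2 × (-22000) + 0.2 × 180000 + 0.2 × 167000 + 0.4 × 55000 = -4400 + 36000 + 33400 + 22000 = 87000
EV(B) = 0.15 × 60000 + 0.4 × 35000 + 0.45 × 40000 = 9000 + 14000 + 18000 = 41000
Branch C: 181000 (certain)
Overall = 0.2 × 87000 + 0.7 × 41000 + 0.1 × 181000 = 17400 + 28700 + 18100 = 64200

$64,200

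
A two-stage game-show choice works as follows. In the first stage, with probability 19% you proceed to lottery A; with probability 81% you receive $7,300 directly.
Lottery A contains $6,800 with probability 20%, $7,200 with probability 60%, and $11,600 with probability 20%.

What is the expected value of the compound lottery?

EV(A) = 0.2 × 6800 + 0.6 × 7200 + 0.2 × 11600 = 1360 + 4320 + 2320 = 8000
Branch B: 7300 (certain)
Overall = 0.19 × 8000 + 0.81 × 7300 = 1520 + 5913 = 7433

$7,433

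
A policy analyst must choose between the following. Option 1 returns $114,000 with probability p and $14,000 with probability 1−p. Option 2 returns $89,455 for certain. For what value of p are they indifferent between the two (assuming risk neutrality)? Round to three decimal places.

p·114000 + (1−p)·14000 = 89455
100000p + 14000 = 89455
p = (89455 − 14000) / 100000

p = 0.755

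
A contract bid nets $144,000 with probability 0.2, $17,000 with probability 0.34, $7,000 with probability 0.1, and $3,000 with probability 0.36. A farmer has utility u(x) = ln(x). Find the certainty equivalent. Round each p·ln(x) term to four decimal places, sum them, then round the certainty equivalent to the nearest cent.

E[u] = 0.2·ln(144000) + 0.34·ln(17000) + 0.1·ln(7000) + 0.36·ln(3000) = 2.3755 + 3.3119 + 0.8854 + 2.8823 = 9.4551
CE = e^9.4551 ≈ 12773.14

$12,773.14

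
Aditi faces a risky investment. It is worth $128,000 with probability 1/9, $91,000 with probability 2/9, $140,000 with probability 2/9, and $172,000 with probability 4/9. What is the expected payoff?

EV = 1/9 × 128000 + 2/9 × 91000 + 2/9 × 140000 + 4/9 × 172000 = 14222.2222 + 20222.2222 + 31111.1111 + 76444.4444 = 142000

$142,000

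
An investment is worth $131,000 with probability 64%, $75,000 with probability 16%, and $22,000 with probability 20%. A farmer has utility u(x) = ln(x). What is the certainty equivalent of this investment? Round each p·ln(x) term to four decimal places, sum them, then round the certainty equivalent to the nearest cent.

$83,859.66

E[u] = 0.64·ln(131000) + 0.16·ln(75000) + 0.2·ln(22000) = 7.5411 + 1.7960 + 1.9998 = 11.3369
CE = e^11.3369 ≈ 83859.66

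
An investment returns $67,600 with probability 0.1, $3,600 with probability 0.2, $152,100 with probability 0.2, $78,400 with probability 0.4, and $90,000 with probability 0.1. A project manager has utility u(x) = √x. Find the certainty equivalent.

E[u] = 0.1·√67600 + 0.2·√3600 + 0.2·√152100 + 0.4·√78400 + 0.1·√90000 = 0.1·260 + 0.2·60 + 0.2·390 + 0.4·280 + 0.1·300 = 258
CE = (258)² = 66564

$66,564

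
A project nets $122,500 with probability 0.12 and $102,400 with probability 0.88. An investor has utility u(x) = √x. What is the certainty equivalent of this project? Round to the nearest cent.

$104,716.96

E[u] = 0.12·√122500 + 0.88·√102400 = 0.12·350 + 0.88·320 = 323.6
CE = (323.6)² = 104716.96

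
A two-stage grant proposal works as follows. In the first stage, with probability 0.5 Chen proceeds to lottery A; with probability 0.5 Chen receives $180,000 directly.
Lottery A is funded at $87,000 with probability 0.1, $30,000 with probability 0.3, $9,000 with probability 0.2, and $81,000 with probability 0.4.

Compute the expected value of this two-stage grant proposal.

EV(A) = 0.1 × 87000 + 0.3 × 30000 + 0.2 × 9000 + 0.4 × 81000 = 8700 + 9000 + 1800 + 32400 = 51900
Branch B: 180000 (certain)
Overall = 0.5 × 51900 + 0.5 × 180000 = 25950 + 90000 = 115950

$115,950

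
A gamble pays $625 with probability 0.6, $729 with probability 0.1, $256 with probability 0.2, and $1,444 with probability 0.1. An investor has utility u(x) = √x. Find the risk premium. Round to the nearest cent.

$33.41

E[u] = 0.6·√625 + 0.1·√729 + 0.2·√256 + 0.1·√1444 = 0.6·25 + 0.1·27 + 0.2·16 + 0.1·38 = 24.7
CE = (24.7)² = 610.09
Risk premium = EV − CE = 643.5 − 610.09 = 33.41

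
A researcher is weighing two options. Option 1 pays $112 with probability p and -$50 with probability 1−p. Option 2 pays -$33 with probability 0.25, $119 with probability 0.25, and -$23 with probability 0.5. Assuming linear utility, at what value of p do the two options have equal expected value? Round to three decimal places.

EV(Option 2) = 0.25 × (-33) + 0.25 × 119 + 0.5 × (-23) = -8.25 + 29.75 − 11.5 = 10
p·112 + (1−p)·(-50) = 10
162p − 50 = 10
p = (10 + 50) / 162

p = 0.370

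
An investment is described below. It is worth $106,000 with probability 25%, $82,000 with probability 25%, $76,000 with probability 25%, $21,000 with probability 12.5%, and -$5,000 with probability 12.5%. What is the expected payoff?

$68,000

EV = 0.25 × 106000 + 0.25 × 82000 + 0.25 × 76000 + 0.125 × 21000 + 0.125 × (-5000) = 26500 + 20500 + 19000 + 2625 − 625 = 68000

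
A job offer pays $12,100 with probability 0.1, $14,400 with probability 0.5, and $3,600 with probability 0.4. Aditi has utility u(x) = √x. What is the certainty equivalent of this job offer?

E[u] = 0.1·√12100 + 0.5·√14400 + 0.4·√3600 = 0.1·110 + 0.5·120 + 0.4·60 = 95
CE = (95)² = 9025

$9,025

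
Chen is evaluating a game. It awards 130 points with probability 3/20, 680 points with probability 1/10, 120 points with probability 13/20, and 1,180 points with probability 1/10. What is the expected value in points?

EV = 3/20 × 130 + 1/10 × 680 + 13/20 × 120 + 1/10 × 1180 = 19.5 + 68 + 78 + 118 = 283.5

283.5 points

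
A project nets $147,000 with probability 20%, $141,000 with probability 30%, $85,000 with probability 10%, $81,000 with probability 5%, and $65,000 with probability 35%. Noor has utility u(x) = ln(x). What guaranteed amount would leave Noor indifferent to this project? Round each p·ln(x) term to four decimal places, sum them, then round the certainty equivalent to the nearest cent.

$100,247.76

E[u] = 0.2·ln(147000) + 0.3·ln(141000) + 0.1·ln(85000) + 0.05·ln(81000) + 0.35·ln(65000) = 2.3796 + 3.5570 + 1.1350 + 0.5651 + 3.8787 = 11.5154
CE = e^11.5154 ≈ 100247.76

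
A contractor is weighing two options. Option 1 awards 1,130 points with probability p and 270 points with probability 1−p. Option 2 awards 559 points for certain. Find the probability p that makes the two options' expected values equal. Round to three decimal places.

p = 0.336

p·1130 + (1−p)·270 = 559
860p + 270 = 559
p = (559 − 270) / 860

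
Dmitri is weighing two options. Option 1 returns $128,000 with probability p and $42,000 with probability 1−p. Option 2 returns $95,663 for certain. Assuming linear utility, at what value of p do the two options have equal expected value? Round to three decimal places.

p·128000 + (1−p)·42000 = 95663
86000p + 42000 = 95663
p = (95663 − 42000) / 86000

p = 0.624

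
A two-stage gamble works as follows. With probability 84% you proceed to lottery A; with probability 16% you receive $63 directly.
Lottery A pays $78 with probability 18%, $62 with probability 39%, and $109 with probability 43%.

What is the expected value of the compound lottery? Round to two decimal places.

$81.56

EV(A) = 0.18 × 78 + 0.39 × 62 + 0.43 × 109 = 14.04 + 24.18 + 46.87 = 85.09
Branch B: 63 (certain)
Overall = 0.84 × 85.09 + 0.16 × 63 = 71.4756 + 10.08 = 81.5556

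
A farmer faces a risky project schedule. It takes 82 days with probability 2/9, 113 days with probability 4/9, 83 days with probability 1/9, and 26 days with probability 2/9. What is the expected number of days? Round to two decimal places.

EV = 2/9 × 82 + 4/9 × 113 + 1/9 × 83 + 2/9 × 26 = 18.2222 + 50.2222 + 9.2222 + 5.7778 = 83.4444

83.44 days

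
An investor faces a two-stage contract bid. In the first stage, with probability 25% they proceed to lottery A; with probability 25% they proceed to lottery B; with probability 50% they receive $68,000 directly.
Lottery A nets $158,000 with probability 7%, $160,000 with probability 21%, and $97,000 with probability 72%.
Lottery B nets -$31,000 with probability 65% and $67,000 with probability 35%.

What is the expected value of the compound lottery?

$63,450

EV(A) = 0.07 × 158000 + 0.21 × 160000 + 0.72 × 97000 = 11060 + 33600 + 69840 = 114500
EV(B) = 0.65 × (-31000) + 0.35 × 67000 = -20150 + 23450 = 3300
Branch C: 68000 (certain)
Overall = 0.25 × 114500 + 0.25 × 3300 + 0.5 × 68000 = 28625 + 825 + 34000 = 63450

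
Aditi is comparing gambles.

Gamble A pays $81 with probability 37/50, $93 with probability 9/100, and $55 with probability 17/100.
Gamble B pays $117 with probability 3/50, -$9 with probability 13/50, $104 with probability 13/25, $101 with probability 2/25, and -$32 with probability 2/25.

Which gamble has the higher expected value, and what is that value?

Gamble A ($77.66)

Gamble A = 37/50 × 81 + 9/100 × 93 + 17/100 × 55 = 59.94 + 8.37 + 9.35 = 77.66
Gamble B = 3/50 × 117 + 13/50 × (-9) + 13/25 × 104 + 2/25 × 101 + 2/25 × (-32) = 7.02 − 2.34 + 54.08 + 8.08 − 2.56 = 64.28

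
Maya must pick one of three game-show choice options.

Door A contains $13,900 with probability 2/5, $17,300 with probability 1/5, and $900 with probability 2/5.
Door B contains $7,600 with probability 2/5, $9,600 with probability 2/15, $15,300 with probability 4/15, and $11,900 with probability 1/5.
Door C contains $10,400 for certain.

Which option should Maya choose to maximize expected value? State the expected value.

Door B ($10,780)

Door A = 2/5 × 13900 + 1/5 × 17300 + 2/5 × 900 = 5560 + 3460 + 360 = 9380
Door B = 2/5 × 7600 + 2/15 × 9600 + 4/15 × 15300 + 1/5 × 11900 = 3040 + 1280 + 4080 + 2380 = 10780
Door C: 10400 (certain)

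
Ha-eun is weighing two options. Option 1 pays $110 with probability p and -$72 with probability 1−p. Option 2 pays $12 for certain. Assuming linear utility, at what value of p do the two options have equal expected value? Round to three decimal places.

p·110 + (1−p)·(-72) = 12
182p − 72 = 12
p = (12 + 72) / 182

p = 0.462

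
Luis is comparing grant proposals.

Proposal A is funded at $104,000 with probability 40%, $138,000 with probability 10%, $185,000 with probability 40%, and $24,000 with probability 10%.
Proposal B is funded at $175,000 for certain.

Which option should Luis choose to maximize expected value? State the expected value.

Proposal B ($175,000)

Proposal A = 0.4 × 104000 + 0.1 × 138000 + 0.4 × 185000 + 0.1 × 24000 = 41600 + 13800 + 74000 + 2400 = 131800
Proposal B: 175000 (certain)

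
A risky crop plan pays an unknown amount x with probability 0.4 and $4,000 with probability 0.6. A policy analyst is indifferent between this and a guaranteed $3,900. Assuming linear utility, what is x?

0.4·x + 0.6·4000 = 3900
0.4·x = 3900 − 2400 = 1500
x = 1500 / 0.4 = 3750

x = $3,750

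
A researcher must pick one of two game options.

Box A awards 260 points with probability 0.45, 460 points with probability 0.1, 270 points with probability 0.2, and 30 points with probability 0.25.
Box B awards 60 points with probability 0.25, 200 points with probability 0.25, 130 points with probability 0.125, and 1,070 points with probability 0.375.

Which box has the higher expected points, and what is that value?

Box B (482.5 points)

Box A = 0.45 × 260 + 0.1 × 460 + 0.2 × 270 + 0.25 × 30 = 117 + 46 + 54 + 7.5 = 224.5
Box B = 0.25 × 60 + 0.25 × 200 + 0.125 × 130 + 0.375 × 1070 = 15 + 50 + 16.25 + 401.25 = 482.5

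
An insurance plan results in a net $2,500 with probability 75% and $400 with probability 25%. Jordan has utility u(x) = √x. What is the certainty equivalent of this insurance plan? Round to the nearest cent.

E[u] = 0.75·√2500 + 0.25·√400 = 0.75·50 + 0.25·20 = 42.5
CE = (42.5)² = 1806.25

$1,806.25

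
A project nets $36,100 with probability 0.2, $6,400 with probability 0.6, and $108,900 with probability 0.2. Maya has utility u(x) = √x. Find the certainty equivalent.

E[u] = 0.2·√36100 + 0.6·√6400 + 0.2·√108900 = 0.2·190 + 0.6·80 + 0.2·330 = 152
CE = (152)² = 23104

$23,104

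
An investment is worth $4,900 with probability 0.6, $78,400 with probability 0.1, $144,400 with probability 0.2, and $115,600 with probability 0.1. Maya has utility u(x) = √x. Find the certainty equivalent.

E[u] = 0.6·√4900 + 0.1·√78400 + 0.2·√144400 + 0.1·√115600 = 0.6·70 + 0.1·280 + 0.2·380 + 0.1·340 = 180
CE = (180)² = 32400

$32,400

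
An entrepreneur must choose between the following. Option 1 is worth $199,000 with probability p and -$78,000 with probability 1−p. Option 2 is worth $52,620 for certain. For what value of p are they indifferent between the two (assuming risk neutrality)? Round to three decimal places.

p = 0.472

p·199000 + (1−p)·(-78000) = 52620
277000p − 78000 = 52620
p = (52620 + 78000) / 277000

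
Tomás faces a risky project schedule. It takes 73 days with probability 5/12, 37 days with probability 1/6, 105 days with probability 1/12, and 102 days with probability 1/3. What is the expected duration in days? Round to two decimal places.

79.33 days

EV = 5/12 × 73 + 1/6 × 37 + 1/12 × 105 + 1/3 × 102 = 30.4167 + 6.1667 + 8.75 + 34 = 79.3333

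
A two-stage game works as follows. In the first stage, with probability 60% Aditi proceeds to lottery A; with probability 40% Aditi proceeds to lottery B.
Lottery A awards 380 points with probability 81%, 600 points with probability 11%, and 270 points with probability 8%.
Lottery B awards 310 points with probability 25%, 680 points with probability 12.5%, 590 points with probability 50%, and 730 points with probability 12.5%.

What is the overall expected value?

EV(A) = 0.81 × 380 + 0.11 × 600 + 0.08 × 270 = 307.8 + 66 + 21.6 = 395.4
EV(B) = 0.25 × 310 + 0.125 × 680 + 0.5 × 590 + 0.125 × 730 = 77.5 + 85 + 295 + 91.25 = 548.75
Overall = 0.6 × 395.4 + 0.4 × 548.75 = 237.24 + 219.5 = 456.74

456.74 points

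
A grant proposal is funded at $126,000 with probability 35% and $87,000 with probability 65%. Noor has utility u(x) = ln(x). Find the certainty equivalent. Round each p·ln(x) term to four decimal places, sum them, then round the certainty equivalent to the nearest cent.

$99,042.07

E[u] = 0.35·ln(126000) + 0.65·ln(87000) = 4.1104 + 7.3929 = 11.5033
CE = e^11.5033 ≈ 99042.07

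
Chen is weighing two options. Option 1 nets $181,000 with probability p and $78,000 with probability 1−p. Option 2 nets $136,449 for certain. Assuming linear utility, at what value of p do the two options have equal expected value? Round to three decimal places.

p = 0.567

p·181000 + (1−p)·78000 = 136449
103000p + 78000 = 136449
p = (136449 − 78000) / 103000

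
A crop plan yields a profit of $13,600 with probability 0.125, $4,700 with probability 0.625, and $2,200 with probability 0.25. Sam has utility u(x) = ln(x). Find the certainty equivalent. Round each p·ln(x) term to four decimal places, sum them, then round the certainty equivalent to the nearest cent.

E[u] = 0.125·ln(13600) + 0.625·ln(4700) + 0.25·ln(2200) = 1.1897 + 5.2846 + 1.9241 = 8.3984
CE = e^8.3984 ≈ 4439.96

$4,439.96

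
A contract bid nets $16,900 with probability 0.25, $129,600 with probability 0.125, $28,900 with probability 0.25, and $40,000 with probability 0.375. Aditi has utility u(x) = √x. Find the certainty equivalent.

E[u] = 0.25·√16900 + 0.125·√129600 + 0.25·√28900 + 0.375·√40000 = 0.25·130 + 0.125·360 + 0.25·170 + 0.375·200 = 195
CE = (195)² = 38025

$38,025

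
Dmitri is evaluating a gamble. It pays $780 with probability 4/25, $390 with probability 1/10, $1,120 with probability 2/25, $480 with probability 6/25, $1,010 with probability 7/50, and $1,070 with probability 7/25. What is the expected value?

$809.60

EV = 4/25 × 780 + 1/10 × 390 + 2/25 × 1120 + 6/25 × 480 + 7/50 × 1010 + 7/25 × 1070 = 124.8 + 39 + 89.6 + 115.2 + 141.4 + 299.6 = 809.6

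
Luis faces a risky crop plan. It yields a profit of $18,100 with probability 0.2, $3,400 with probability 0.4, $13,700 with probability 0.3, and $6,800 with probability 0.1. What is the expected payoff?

$9,770

EV = 0.2 × 18100 + 0.4 × 3400 + 0.3 × 13700 + 0.1 × 6800 = 3620 + 1360 + 4110 + 680 = 9770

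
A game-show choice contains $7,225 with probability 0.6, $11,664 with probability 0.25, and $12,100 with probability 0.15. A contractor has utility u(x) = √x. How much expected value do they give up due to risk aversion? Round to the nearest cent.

$135.75

E[u] = 0.6·√7225 + 0.25·√11664 + 0.15·√12100 = 0.6·85 + 0.25·108 + 0.15·110 = 94.5
CE = (94.5)² = 8930.25
Risk premium = EV − CE = 9066 − 8930.25 = 135.75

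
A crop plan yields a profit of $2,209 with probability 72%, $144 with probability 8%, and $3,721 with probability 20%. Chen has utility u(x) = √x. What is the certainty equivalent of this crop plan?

$2,209

E[u] = 0.72·√2209 + 0.08·√144 + 0.2·√3721 = 0.72·47 + 0.08·12 + 0.2·61 = 47
CE = (47)² = 2209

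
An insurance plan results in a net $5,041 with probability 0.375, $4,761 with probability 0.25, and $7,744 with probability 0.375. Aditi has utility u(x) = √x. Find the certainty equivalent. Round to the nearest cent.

E[u] = 0.375·√5041 + 0.25·√4761 + 0.375·√7744 = 0.375·71 + 0.25·69 + 0.375·88 = 76.875
CE = (76.875)² = 5909.765625

$5,909.77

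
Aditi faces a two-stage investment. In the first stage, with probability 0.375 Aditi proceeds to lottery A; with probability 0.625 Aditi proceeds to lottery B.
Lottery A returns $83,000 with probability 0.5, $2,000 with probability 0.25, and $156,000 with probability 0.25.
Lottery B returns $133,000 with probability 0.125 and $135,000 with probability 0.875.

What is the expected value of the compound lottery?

EV(A) = 0.5 × 83000 + 0.25 × 2000 + 0.25 × 156000 = 41500 + 500 + 39000 = 81000
EV(B) = 0.125 × 133000 + 0.875 × 135000 = 16625 + 118125 = 134750
Overall = 0.375 × 81000 + 0.625 × 134750 = 30375 + 84218.75 = 114593.75

$114,593.75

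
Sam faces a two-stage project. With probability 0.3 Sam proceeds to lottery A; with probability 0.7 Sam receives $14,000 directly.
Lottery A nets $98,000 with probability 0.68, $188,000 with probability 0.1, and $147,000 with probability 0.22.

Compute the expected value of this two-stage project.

EV(A) = 0.68 × 98000 + 0.1 × 188000 + 0.22 × 147000 = 66640 + 18800 + 32340 = 117780
Branch B: 14000 (certain)
Overall = 0.3 × 117780 + 0.7 × 14000 = 35334 + 9800 = 45134

$45,134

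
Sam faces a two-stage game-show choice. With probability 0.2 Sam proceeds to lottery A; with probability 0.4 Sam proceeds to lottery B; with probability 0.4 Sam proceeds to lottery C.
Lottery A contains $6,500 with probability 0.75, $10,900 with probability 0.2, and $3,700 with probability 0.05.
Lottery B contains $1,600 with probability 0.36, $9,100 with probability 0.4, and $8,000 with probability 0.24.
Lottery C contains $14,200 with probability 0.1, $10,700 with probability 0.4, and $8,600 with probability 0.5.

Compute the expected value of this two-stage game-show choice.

$7,902.40

EV(A) = 0.75 × 6500 + 0.2 × 10900 + 0.05 × 3700 = 4875 + 2180 + 185 = 7240
EV(B) = 0.36 × 1600 + 0.4 × 9100 + 0.24 × 8000 = 576 + 3640 + 1920 = 6136
EV(C) = 0.1 × 14200 + 0.4 × 10700 + 0.5 × 8600 = 1420 + 4280 + 4300 = 10000
Overall = 0.2 × 7240 + 0.4 × 6136 + 0.4 × 10000 = 1448 + 2454.4 + 4000 = 7902.4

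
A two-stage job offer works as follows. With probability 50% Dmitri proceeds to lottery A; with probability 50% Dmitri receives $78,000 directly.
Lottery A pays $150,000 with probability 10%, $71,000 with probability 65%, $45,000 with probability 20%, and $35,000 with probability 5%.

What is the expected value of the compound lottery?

$74,950

EV(A) = 0.1 × 150000 + 0.65 × 71000 + 0.2 × 45000 + 0.05 × 35000 = 15000 + 46150 + 9000 + 1750 = 71900
Branch B: 78000 (certain)
Overall = 0.5 × 71900 + 0.5 × 78000 = 35950 + 39000 = 74950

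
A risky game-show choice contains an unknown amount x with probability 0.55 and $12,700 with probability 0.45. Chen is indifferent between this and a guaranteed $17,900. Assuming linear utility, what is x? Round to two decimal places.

x = $22,154.55

0.55·x + 0.45·12700 = 17900
0.55·x = 17900 − 5715 = 12185
x = 12185 / 0.55 = 22154.5455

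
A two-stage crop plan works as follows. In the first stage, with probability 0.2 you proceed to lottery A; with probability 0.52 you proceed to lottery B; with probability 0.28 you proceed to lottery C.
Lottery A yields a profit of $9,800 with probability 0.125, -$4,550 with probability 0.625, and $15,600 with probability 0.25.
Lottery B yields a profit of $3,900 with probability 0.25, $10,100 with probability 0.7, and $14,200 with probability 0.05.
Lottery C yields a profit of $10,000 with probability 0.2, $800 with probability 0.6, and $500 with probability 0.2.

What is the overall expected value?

$5,731.25

EV(A) = 0.125 × 9800 + 0.625 × (-4550) + 0.25 × 15600 = 1225 − 2843.75 + 3900 = 2281.25
EV(B) = 0.25 × 3900 + 0.7 × 10100 + 0.05 × 14200 = 975 + 7070 + 710 = 8755
EV(C) = 0.2 × 10000 + 0.6 × 800 + 0.2 × 500 = 2000 + 480 + 100 = 2580
Overall = 0.2 × 2281.25 + 0.52 × 8755 + 0.28 × 2580 = 456.25 + 4552.6 + 722.4 = 5731.25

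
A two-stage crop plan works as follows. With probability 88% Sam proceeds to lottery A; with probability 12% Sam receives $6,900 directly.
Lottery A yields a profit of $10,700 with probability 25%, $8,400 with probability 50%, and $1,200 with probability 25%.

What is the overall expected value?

$7,142

EV(A) = 0.25 × 10700 + 0.5 × 8400 + 0.25 × 1200 = 2675 + 4200 + 300 = 7175
Branch B: 6900 (certain)
Overall = 0.88 × 7175 + 0.12 × 6900 = 6314 + 828 = 7142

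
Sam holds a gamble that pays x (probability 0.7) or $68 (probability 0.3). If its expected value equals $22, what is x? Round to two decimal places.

x = $2.29

0.7·x + 0.3·68 = 22
0.7·x = 22 − 20.4 = 1.6
x = 1.6 / 0.7 = 2.2857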